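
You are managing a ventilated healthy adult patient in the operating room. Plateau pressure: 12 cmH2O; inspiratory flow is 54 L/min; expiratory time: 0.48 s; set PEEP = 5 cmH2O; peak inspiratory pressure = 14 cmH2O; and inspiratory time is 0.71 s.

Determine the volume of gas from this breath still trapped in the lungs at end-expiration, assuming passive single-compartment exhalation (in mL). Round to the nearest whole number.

Flow: 54 L/min ÷ 60 = 0.9 L/s.
Vt = flow × Ti = 0.9 L/s × 0.71 s × 1000 mL/L = 639.0 mL.
R = (PIP − Pplat)/V̇ = (14 − 12) / 0.9 = 2.0/0.9 = 2.222 cmH2O·s/L.
C = Vt/(Pplat − PEEP) = 639.0 / (12 − 5) = 639.0/7.0 = 91.286 mL/cmH2O.
τ = R × C = 2.222 × 0.09129 L/cmH2O = 0.2028 s.
Fraction remaining = e^(−Te/τ) = e^(−0.48/0.2028) = 0.09377.
Trapped volume = 639.0 × 0.09377 = 59.919 mL.

60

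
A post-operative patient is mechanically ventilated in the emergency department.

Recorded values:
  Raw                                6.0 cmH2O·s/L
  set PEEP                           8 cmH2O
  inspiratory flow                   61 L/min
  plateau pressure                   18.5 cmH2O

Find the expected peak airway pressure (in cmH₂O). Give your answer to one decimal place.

Flow: 61 L/min ÷ 60 = 1.0167 L/s.
PIP = Pplat + Raw × flow = 18.5 + 6.0 × 1.0167 = 18.5 + 6.1 = 24.6 cmH2O.

24.6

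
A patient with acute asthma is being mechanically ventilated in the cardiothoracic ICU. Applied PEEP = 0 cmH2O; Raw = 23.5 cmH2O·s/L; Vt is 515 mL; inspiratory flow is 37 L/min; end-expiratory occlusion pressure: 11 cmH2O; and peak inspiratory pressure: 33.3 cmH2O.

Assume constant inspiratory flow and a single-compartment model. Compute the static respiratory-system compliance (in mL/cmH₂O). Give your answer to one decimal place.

66.0

Flow: 37 L/min ÷ 60 = 0.6167 L/s.
Total PEEP = 11 cmH2O (set 0 + intrinsic 11); this is the baseline alveolar pressure.
Equation of motion (constant flow): PIP = Vt/C + R·V̇ + PEEP.
Vt/C = PIP − R·V̇ − PEEP = 33.3 − 23.5×0.6167 − 11 = 33.3 − 14.492 − 11 = 7.808 cmH2O.
C = Vt / 7.808 = 515 / 7.808 = 65.958 mL/cmH2O.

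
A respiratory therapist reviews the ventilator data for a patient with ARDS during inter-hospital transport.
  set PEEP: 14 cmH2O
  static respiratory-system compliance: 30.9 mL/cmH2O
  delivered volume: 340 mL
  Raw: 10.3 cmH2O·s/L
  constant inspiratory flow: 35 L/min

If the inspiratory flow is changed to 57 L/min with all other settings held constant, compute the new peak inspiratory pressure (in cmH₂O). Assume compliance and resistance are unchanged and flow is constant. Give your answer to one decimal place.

34.8

Flow: 35 L/min ÷ 60 = 0.5833 L/s.
New flow: 57 L/min ÷ 60 = 0.95 L/s.
PIP = Vt/C + R·V̇ + PEEP (constant-flow equation of motion).
Only the resistive term changes: ΔPIP = R × ΔV̇ = 10.3 × (0.95 − 0.5833) = 10.3 × 0.3667 = 3.777 cmH2O.
Original PIP = 340/30.9 + 10.3×0.5833 + 14 = 31.011 cmH2O; new PIP = 31.011 + (3.777) = 34.788 cmH2O.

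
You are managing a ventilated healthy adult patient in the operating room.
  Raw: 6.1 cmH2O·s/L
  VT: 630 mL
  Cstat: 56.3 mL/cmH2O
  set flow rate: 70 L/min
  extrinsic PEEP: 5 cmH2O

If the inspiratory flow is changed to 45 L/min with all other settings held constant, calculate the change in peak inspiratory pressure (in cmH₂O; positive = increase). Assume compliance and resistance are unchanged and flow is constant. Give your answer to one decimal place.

Flow: 70 L/min ÷ 60 = 1.1667 L/s.
New flow: 45 L/min ÷ 60 = 0.75 L/s.
PIP = Vt/C + R·V̇ + PEEP (constant-flow equation of motion).
Only the resistive term changes: ΔPIP = R × ΔV̇ = 6.1 × (0.75 − 1.1667) = 6.1 × -0.4167 = -2.542 cmH2O.

-2.5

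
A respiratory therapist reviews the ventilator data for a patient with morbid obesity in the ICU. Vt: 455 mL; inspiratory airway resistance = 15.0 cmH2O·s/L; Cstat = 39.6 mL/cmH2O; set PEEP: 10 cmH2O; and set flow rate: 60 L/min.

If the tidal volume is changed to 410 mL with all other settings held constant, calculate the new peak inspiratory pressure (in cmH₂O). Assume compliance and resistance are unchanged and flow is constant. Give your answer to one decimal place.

Flow: 60 L/min ÷ 60 = 1 L/s.
PIP = Vt/C + R·V̇ + PEEP (constant-flow equation of motion).
Only the elastic term changes: ΔPIP = ΔVt / C = (410 − 455) / 39.6 = -1.136 cmH2O.
Original PIP = 455/39.6 + 15.0×1 + 10 = 36.49 cmH2O; new PIP = 36.49 + (-1.136) = 35.354 cmH2O.

35.4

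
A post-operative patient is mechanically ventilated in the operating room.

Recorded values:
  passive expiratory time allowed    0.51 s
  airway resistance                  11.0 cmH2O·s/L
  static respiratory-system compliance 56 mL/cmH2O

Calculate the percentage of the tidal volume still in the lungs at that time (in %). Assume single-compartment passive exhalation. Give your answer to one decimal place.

τ = R × C = 11.0 × 56 mL/cmH2O = 11.0 × 0.056 L/cmH2O = 0.616 s.
Passive exhalation: V(t)/V₀ = e^(−t/τ) = e^(−0.51/0.616) = 0.437.
Fraction remaining = 0.437 → 43.7%.

43.7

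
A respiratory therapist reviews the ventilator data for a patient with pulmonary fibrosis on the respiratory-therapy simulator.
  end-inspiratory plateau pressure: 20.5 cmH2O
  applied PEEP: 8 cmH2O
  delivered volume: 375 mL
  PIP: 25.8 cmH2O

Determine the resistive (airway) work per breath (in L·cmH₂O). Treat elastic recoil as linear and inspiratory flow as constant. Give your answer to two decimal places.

With constant inspiratory flow the resistive pressure is constant at PIP − Pplat = 25.8 − 20.5 = 5.3 cmH2O, so resistive work = 5.3 × 0.375 = 1.988 L·cmH2O.

1.99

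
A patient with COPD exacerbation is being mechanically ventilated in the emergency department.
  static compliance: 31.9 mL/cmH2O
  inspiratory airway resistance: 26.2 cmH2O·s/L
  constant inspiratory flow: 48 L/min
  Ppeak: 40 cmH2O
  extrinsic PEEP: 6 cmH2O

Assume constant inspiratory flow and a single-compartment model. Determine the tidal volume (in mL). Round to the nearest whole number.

416

Flow: 48 L/min ÷ 60 = 0.8 L/s.
Equation of motion (constant flow): PIP = Vt/C + R·V̇ + PEEP.
Vt/C = PIP − R·V̇ − PEEP = 40 − 20.96 − 6 = 13.04 cmH2O.
Vt = C × 13.04 = 31.9 × 13.04 = 415.98 mL.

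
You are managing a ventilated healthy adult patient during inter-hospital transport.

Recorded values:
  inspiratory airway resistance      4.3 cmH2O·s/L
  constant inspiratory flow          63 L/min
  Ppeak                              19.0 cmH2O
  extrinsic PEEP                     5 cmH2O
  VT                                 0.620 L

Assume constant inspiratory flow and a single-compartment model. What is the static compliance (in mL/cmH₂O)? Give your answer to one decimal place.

65.4

Flow: 63 L/min ÷ 60 = 1.05 L/s.
Equation of motion (constant flow): PIP = Vt/C + R·V̇ + PEEP.
Vt/C = PIP − R·V̇ − PEEP = 19.0 − 4.3×1.05 − 5 = 19.0 − 4.515 − 5 = 9.485 cmH2O.
C = Vt / 9.485 = 620 / 9.485 = 65.366 mL/cmH2O.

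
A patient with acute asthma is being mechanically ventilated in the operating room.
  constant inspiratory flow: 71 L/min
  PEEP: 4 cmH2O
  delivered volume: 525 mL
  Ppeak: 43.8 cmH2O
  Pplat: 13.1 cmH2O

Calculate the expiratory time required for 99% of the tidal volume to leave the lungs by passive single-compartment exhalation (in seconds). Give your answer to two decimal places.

6.89

Flow: 71 L/min ÷ 60 = 1.1833 L/s.
R = (PIP − Pplat)/V̇ = (43.8 − 13.1) / 1.1833 = 30.7/1.1833 = 25.944 cmH2O·s/L.
C = Vt/(Pplat − PEEP) = 525.0 / (13.1 − 4) = 525.0/9.1 = 57.692 mL/cmH2O.
τ = R × C = 25.944 × 0.05769 L/cmH2O = 1.497 s.
t = −τ·ln(1 − 0.99) = −1.497·ln(0.01) = 6.894 s.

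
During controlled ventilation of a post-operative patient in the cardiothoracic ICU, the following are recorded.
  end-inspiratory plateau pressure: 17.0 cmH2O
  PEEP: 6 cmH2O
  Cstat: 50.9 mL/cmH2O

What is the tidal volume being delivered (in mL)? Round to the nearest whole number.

560

Vt = Cstat × (Pplat − PEEP) = 50.9 × (17.0 − 6) = 50.9 × 11.0 = 559.9 mL.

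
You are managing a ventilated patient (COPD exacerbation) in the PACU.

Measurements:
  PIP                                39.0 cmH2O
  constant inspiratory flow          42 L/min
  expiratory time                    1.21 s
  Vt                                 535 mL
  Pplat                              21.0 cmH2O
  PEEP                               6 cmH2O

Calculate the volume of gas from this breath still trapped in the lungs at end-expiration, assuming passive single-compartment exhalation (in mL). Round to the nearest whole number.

Flow: 42 L/min ÷ 60 = 0.7 L/s.
R = (PIP − Pplat)/V̇ = (39.0 − 21.0) / 0.7 = 18.0/0.7 = 25.714 cmH2O·s/L.
C = Vt/(Pplat − PEEP) = 535.0 / (21.0 − 6) = 535.0/15.0 = 35.667 mL/cmH2O.
τ = R × C = 25.714 × 0.03567 L/cmH2O = 0.9172 s.
Fraction remaining = e^(−Te/τ) = e^(−1.21/0.9172) = 0.2673.
Trapped volume = 535.0 × 0.2673 = 143.01 mL.

143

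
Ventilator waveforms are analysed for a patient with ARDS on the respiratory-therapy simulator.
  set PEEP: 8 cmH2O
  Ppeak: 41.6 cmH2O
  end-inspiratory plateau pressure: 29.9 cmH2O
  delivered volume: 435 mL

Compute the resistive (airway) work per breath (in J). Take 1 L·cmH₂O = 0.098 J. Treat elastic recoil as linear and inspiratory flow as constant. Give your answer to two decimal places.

0.50

With constant inspiratory flow the resistive pressure is constant at PIP − Pplat = 41.6 − 29.9 = 11.7 cmH2O, so resistive work = 11.7 × 0.435 = 5.09 L·cmH2O.
× 0.098 J/(L·cmH2O) → 0.4988 J.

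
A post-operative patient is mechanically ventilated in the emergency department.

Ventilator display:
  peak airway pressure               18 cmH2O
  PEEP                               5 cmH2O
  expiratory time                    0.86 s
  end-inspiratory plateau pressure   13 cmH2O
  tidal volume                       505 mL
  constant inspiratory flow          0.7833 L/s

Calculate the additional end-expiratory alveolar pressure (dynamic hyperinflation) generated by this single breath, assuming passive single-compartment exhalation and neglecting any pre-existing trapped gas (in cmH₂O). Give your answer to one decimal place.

R = (PIP − Pplat)/V̇ = (18 − 13) / 0.7833 = 5.0/0.7833 = 6.383 cmH2O·s/L.
C = Vt/(Pplat − PEEP) = 505.0 / (13 − 5) = 505.0/8.0 = 63.125 mL/cmH2O.
τ = R × C = 6.383 × 0.06313 L/cmH2O = 0.403 s.
Fraction remaining = e^(−Te/τ) = e^(−0.86/0.403) = 0.1184; trapped volume = 505.0 × 0.1184 = 59.792 mL.
Additional alveolar pressure from trapping ≈ V_trapped / C = 59.792 / 63.125 = 0.9472 cmH2O.

0.9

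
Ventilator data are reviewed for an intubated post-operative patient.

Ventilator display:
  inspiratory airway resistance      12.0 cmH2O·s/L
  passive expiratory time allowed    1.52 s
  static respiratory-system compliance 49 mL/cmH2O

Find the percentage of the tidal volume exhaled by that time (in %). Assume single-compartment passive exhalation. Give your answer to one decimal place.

τ = R × C = 12.0 × 49 mL/cmH2O = 12.0 × 0.049 L/cmH2O = 0.588 s.
Passive exhalation: V(t)/V₀ = e^(−t/τ) = e^(−1.52/0.588) = 0.07539.
Fraction exhaled = 1 − 0.07539 = 0.9246 → 92.46%.

92.5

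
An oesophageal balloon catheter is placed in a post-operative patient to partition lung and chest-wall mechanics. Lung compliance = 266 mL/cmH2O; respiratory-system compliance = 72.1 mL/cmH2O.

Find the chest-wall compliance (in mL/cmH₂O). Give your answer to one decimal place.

98.9

1/Ccw = 1/Crs − 1/CL.
1/Ccw = 1/72.1 − 1/266 = 0.01011.
Ccw = 98.912 mL/cmH2O.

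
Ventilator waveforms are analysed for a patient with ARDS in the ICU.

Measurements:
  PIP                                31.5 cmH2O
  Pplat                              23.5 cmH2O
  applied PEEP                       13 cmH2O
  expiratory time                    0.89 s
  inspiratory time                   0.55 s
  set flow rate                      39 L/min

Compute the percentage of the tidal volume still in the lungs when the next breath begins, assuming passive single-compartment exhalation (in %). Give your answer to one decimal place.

Flow: 39 L/min ÷ 60 = 0.65 L/s.
Vt = flow × Ti = 0.65 L/s × 0.55 s × 1000 mL/L = 357.5 mL.
R = (PIP − Pplat)/V̇ = (31.5 − 23.5) / 0.65 = 8.0/0.65 = 12.308 cmH2O·s/L.
C = Vt/(Pplat − PEEP) = 357.5 / (23.5 − 13) = 357.5/10.5 = 34.048 mL/cmH2O.
τ = R × C = 12.308 × 0.03405 L/cmH2O = 0.4191 s.
Fraction remaining at end-expiration = e^(−Te/τ) = e^(−0.89/0.4191) = 0.1196 → 11.96%.

12.0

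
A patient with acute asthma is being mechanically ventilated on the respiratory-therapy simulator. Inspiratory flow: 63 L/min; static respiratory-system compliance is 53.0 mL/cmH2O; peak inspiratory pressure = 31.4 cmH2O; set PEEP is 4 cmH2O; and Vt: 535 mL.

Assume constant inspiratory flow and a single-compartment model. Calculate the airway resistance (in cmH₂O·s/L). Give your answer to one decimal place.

Flow: 63 L/min ÷ 60 = 1.05 L/s.
Equation of motion (constant flow): PIP = Vt/C + R·V̇ + PEEP.
R·V̇ = PIP − Vt/C − PEEP = 31.4 − 535/53.0 − 4 = 31.4 − 10.094 − 4 = 17.306 cmH2O.
R = 17.306 / 1.05 = 16.482 cmH2O·s/L.

16.5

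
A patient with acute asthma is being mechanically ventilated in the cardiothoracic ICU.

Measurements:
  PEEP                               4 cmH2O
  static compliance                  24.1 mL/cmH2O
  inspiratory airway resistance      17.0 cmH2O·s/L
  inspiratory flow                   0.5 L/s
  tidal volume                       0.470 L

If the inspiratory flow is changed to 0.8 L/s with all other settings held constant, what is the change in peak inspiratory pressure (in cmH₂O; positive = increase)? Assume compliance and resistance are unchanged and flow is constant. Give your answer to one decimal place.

5.1

PIP = Vt/C + R·V̇ + PEEP (constant-flow equation of motion).
Only the resistive term changes: ΔPIP = R × ΔV̇ = 17.0 × (0.8 − 0.5) = 17.0 × 0.3 = 5.1 cmH2O.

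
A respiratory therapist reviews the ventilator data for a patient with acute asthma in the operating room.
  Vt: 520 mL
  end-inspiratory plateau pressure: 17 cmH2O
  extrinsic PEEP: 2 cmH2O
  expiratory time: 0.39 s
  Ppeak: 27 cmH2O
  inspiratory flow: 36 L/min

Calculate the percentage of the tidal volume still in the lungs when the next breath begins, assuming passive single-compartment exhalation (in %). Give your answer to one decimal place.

50.9

Flow: 36 L/min ÷ 60 = 0.6 L/s.
R = (PIP − Pplat)/V̇ = (27 − 17) / 0.6 = 10.0/0.6 = 16.667 cmH2O·s/L.
C = Vt/(Pplat − PEEP) = 520.0 / (17 − 2) = 520.0/15.0 = 34.667 mL/cmH2O.
τ = R × C = 16.667 × 0.03467 L/cmH2O = 0.5778 s.
Fraction remaining at end-expiration = e^(−Te/τ) = e^(−0.39/0.5778) = 0.5092 → 50.92%.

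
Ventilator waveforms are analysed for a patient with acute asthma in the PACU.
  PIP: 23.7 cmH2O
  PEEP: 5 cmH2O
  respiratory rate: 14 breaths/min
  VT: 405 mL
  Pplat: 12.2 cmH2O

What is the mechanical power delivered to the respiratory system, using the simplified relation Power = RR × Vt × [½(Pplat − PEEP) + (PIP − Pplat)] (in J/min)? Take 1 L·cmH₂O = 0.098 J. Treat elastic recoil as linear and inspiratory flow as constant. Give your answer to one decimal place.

Per-breath work = Vt × [½(Pplat−PEEP) + (PIP−Pplat)] = 0.405 × [0.5×7.2 + 11.5] = 0.405 × 15.1 = 6.116 L·cmH2O.
Power = 14 × 6.116 = 85.624 L·cmH2O/min.
× 0.098 J/(L·cmH2O) → 8.391 J/min.

8.4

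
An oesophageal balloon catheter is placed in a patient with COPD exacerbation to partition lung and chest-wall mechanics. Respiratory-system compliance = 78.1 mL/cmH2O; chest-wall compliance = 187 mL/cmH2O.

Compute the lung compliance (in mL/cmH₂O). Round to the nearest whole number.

134

1/CL = 1/Crs − 1/Ccw.
1/CL = 1/78.1 − 1/187 = 0.007457.
CL = 134.1 mL/cmH2O.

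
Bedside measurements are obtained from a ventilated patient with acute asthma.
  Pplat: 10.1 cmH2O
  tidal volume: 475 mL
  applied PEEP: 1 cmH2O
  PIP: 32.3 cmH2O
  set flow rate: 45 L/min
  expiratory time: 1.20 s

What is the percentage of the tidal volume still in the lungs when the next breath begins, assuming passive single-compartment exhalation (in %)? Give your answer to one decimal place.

46.0

Flow: 45 L/min ÷ 60 = 0.75 L/s.
R = (PIP − Pplat)/V̇ = (32.3 − 10.1) / 0.75 = 22.2/0.75 = 29.6 cmH2O·s/L.
C = Vt/(Pplat − PEEP) = 475.0 / (10.1 − 1) = 475.0/9.1 = 52.198 mL/cmH2O.
τ = R × C = 29.6 × 0.0522 L/cmH2O = 1.545 s.
Fraction remaining at end-expiration = e^(−Te/τ) = e^(−1.20/1.545) = 0.4599 → 45.99%.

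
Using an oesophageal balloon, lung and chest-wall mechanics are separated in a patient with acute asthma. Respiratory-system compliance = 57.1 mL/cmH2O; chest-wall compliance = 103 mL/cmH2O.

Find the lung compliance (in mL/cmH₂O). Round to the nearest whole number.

128

1/CL = 1/Crs − 1/Ccw.
1/CL = 1/57.1 − 1/103 = 0.007804.
CL = 128.14 mL/cmH2O.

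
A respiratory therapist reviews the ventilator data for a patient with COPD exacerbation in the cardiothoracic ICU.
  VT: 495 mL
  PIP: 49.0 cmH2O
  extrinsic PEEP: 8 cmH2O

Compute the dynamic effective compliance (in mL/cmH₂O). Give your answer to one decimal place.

12.1

Dynamic compliance = Vt / (PIP − PEEP) = 495 / (49.0 − 8) = 495 / 41.0 = 12.073 mL/cmH2O.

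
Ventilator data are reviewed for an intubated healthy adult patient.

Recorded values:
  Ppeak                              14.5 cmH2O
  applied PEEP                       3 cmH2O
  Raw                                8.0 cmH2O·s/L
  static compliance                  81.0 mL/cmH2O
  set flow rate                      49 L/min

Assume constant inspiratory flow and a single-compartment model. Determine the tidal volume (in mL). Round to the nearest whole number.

Flow: 49 L/min ÷ 60 = 0.8167 L/s.
Equation of motion (constant flow): PIP = Vt/C + R·V̇ + PEEP.
Vt/C = PIP − R·V̇ − PEEP = 14.5 − 6.534 − 3 = 4.966 cmH2O.
Vt = C × 4.966 = 81.0 × 4.966 = 402.25 mL.

402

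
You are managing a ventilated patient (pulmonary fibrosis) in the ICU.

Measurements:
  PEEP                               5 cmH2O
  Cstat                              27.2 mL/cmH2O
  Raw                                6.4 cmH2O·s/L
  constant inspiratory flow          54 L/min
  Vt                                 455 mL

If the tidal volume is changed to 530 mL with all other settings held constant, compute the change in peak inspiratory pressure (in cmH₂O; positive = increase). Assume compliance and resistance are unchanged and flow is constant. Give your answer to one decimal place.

PIP = Vt/C + R·V̇ + PEEP (constant-flow equation of motion).
Only the elastic term changes: ΔPIP = ΔVt / C = (530 − 455) / 27.2 = 2.757 cmH2O.

2.8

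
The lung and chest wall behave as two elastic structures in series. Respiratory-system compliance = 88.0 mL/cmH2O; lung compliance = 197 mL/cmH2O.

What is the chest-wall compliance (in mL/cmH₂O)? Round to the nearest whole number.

1/Ccw = 1/Crs − 1/CL.
1/Ccw = 1/88.0 − 1/197 = 0.006287.
Ccw = 159.06 mL/cmH2O.

159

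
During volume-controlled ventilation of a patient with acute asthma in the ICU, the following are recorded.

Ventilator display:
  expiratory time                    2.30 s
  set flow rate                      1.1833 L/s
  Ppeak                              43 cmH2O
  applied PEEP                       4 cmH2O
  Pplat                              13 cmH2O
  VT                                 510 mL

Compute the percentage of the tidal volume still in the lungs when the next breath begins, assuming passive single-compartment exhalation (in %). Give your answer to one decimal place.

R = (PIP − Pplat)/V̇ = (43 − 13) / 1.1833 = 30.0/1.1833 = 25.353 cmH2O·s/L.
C = Vt/(Pplat − PEEP) = 510.0 / (13 − 4) = 510.0/9.0 = 56.667 mL/cmH2O.
τ = R × C = 25.353 × 0.05667 L/cmH2O = 1.437 s.
Fraction remaining at end-expiration = e^(−Te/τ) = e^(−2.30/1.437) = 0.2018 → 20.18%.

20.2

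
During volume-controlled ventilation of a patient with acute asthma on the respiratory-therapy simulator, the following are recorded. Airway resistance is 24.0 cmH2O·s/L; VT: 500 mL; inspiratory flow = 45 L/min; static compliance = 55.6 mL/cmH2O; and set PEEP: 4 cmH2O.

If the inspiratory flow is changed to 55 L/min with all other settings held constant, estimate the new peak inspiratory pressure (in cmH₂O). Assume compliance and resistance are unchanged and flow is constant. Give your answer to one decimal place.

35.0

Flow: 45 L/min ÷ 60 = 0.75 L/s.
New flow: 55 L/min ÷ 60 = 0.9167 L/s.
PIP = Vt/C + R·V̇ + PEEP (constant-flow equation of motion).
Only the resistive term changes: ΔPIP = R × ΔV̇ = 24.0 × (0.9167 − 0.75) = 24.0 × 0.1667 = 4.001 cmH2O.
Original PIP = 500/55.6 + 24.0×0.75 + 4 = 30.993 cmH2O; new PIP = 30.993 + (4.001) = 34.994 cmH2O.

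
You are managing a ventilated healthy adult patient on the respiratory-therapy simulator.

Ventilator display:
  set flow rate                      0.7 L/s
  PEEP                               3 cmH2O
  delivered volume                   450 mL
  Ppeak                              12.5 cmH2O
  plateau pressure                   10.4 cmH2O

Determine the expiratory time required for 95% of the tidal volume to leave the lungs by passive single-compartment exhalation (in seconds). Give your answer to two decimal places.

0.55

R = (PIP − Pplat)/V̇ = (12.5 − 10.4) / 0.7 = 2.1/0.7 = 3.0 cmH2O·s/L.
C = Vt/(Pplat − PEEP) = 450.0 / (10.4 − 3) = 450.0/7.4 = 60.811 mL/cmH2O.
τ = R × C = 3.0 × 0.06081 L/cmH2O = 0.1824 s.
t = −τ·ln(1 − 0.95) = −0.1824·ln(0.05) = 0.5464 s.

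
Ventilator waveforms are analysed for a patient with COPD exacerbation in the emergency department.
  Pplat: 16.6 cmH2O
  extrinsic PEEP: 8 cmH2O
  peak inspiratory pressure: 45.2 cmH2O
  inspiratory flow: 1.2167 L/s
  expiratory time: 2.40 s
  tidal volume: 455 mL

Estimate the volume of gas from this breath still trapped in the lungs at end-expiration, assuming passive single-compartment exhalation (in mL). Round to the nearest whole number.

R = (PIP − Pplat)/V̇ = (45.2 − 16.6) / 1.2167 = 28.6/1.2167 = 23.506 cmH2O·s/L.
C = Vt/(Pplat − PEEP) = 455.0 / (16.6 − 8) = 455.0/8.6 = 52.907 mL/cmH2O.
τ = R × C = 23.506 × 0.05291 L/cmH2O = 1.244 s.
Fraction remaining = e^(−Te/τ) = e^(−2.40/1.244) = 0.1453.
Trapped volume = 455.0 × 0.1453 = 66.112 mL.

66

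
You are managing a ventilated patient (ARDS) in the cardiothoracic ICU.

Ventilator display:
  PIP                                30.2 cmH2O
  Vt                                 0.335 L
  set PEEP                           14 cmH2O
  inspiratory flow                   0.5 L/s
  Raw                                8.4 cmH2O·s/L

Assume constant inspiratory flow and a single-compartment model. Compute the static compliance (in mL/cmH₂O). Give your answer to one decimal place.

Equation of motion (constant flow): PIP = Vt/C + R·V̇ + PEEP.
Vt/C = PIP − R·V̇ − PEEP = 30.2 − 8.4×0.5 − 14 = 30.2 − 4.2 − 14 = 12.0 cmH2O.
C = Vt / 12.0 = 335 / 12.0 = 27.917 mL/cmH2O.

27.9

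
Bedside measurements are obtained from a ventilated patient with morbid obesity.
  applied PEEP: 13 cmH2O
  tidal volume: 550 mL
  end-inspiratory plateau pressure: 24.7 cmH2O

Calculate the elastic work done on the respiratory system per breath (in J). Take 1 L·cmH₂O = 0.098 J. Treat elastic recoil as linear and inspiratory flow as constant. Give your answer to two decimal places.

0.32

Elastic work ≈ ½ × (Pplat − PEEP) × Vt = 0.5 × (24.7 − 13) × 0.550 L = 0.5 × 11.7 × 0.550 = 3.218 L·cmH2O.
× 0.098 J/(L·cmH2O) → 0.3154 J.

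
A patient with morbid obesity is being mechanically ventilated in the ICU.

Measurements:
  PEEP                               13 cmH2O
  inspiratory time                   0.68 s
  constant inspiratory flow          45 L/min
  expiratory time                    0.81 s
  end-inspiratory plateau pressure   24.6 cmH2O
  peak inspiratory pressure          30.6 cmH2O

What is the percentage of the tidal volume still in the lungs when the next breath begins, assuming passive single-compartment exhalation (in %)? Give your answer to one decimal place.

Flow: 45 L/min ÷ 60 = 0.75 L/s.
Vt = flow × Ti = 0.75 L/s × 0.68 s × 1000 mL/L = 510.0 mL.
R = (PIP − Pplat)/V̇ = (30.6 − 24.6) / 0.75 = 6.0/0.75 = 8.0 cmH2O·s/L.
C = Vt/(Pplat − PEEP) = 510.0 / (24.6 − 13) = 510.0/11.6 = 43.966 mL/cmH2O.
τ = R × C = 8.0 × 0.04397 L/cmH2O = 0.3518 s.
Fraction remaining at end-expiration = e^(−Te/τ) = e^(−0.81/0.3518) = 0.1 → 10.0%.

10.0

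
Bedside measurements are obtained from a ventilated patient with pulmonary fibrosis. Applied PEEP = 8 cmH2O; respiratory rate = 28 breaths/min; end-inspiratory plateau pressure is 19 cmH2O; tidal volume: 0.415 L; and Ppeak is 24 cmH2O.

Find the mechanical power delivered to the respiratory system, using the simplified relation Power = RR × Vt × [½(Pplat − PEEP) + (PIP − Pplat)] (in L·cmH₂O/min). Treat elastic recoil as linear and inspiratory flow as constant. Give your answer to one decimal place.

Per-breath work = Vt × [½(Pplat−PEEP) + (PIP−Pplat)] = 0.415 × [0.5×11.0 + 5.0] = 0.415 × 10.5 = 4.358 L·cmH2O.
Power = 28 × 4.358 = 122.02 L·cmH2O/min.

122.0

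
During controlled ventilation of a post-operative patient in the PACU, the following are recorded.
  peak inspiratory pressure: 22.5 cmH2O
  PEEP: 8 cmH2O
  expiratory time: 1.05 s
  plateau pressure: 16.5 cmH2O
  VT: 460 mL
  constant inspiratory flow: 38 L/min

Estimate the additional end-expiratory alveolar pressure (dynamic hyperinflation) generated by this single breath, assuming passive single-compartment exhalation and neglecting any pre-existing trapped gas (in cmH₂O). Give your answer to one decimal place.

Flow: 38 L/min ÷ 60 = 0.6333 L/s.
R = (PIP − Pplat)/V̇ = (22.5 − 16.5) / 0.6333 = 6.0/0.6333 = 9.474 cmH2O·s/L.
C = Vt/(Pplat − PEEP) = 460.0 / (16.5 − 8) = 460.0/8.5 = 54.118 mL/cmH2O.
τ = R × C = 9.474 × 0.05412 L/cmH2O = 0.5127 s.
Fraction remaining = e^(−Te/τ) = e^(−1.05/0.5127) = 0.129; trapped volume = 460.0 × 0.129 = 59.34 mL.
Additional alveolar pressure from trapping ≈ V_trapped / C = 59.34 / 54.118 = 1.096 cmH2O.

1.1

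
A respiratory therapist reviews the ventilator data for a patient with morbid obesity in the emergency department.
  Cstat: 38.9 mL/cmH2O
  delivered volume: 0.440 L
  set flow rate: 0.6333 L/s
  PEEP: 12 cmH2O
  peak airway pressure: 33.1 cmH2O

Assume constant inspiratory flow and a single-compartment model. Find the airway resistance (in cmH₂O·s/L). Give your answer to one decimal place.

15.5

Equation of motion (constant flow): PIP = Vt/C + R·V̇ + PEEP.
R·V̇ = PIP − Vt/C − PEEP = 33.1 − 440/38.9 − 12 = 33.1 − 11.311 − 12 = 9.789 cmH2O.
R = 9.789 / 0.6333 = 15.457 cmH2O·s/L.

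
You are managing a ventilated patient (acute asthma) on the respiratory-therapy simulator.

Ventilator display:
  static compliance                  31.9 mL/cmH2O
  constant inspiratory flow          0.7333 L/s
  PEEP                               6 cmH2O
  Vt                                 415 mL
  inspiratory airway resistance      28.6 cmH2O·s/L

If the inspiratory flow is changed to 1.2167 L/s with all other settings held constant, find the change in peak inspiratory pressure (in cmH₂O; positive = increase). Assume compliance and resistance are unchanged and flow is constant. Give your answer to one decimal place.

PIP = Vt/C + R·V̇ + PEEP (constant-flow equation of motion).
Only the resistive term changes: ΔPIP = R × ΔV̇ = 28.6 × (1.2167 − 0.7333) = 28.6 × 0.4834 = 13.825 cmH2O.

13.8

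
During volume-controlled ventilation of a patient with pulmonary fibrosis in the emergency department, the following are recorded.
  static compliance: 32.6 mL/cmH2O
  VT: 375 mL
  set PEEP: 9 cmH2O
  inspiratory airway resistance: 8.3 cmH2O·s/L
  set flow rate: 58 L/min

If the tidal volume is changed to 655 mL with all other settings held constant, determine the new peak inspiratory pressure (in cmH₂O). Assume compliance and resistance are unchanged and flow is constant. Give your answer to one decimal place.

37.1

Flow: 58 L/min ÷ 60 = 0.9667 L/s.
PIP = Vt/C + R·V̇ + PEEP (constant-flow equation of motion).
Only the elastic term changes: ΔPIP = ΔVt / C = (655 − 375) / 32.6 = 8.589 cmH2O.
Original PIP = 375/32.6 + 8.3×0.9667 + 9 = 28.527 cmH2O; new PIP = 28.527 + (8.589) = 37.116 cmH2O.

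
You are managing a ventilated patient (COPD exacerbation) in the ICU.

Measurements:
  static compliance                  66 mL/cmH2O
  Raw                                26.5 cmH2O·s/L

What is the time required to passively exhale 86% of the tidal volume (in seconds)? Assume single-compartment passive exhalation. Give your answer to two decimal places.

3.44

τ = R × C = 26.5 × 66 mL/cmH2O = 26.5 × 0.066 L/cmH2O = 1.749 s.
Exhaled fraction f = 1 − e^(−t/τ) → t = −τ·ln(1 − f) = −1.749·ln(0.14) = 3.439 s.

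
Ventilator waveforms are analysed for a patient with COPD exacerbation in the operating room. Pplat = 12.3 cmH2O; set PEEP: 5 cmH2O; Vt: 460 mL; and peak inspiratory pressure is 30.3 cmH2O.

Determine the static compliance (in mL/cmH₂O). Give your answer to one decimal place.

Cstat = Vt / (Pplat − PEEP) = 460 / (12.3 − 5) = 460 / 7.3 = 63.014 mL/cmH2O.

63.0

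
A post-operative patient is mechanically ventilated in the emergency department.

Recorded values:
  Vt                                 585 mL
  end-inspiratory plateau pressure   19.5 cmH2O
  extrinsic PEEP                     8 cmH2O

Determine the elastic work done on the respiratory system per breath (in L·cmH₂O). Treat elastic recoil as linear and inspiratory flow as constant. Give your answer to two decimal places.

Elastic work ≈ ½ × (Pplat − PEEP) × Vt = 0.5 × (19.5 − 8) × 0.585 L = 0.5 × 11.5 × 0.585 = 3.364 L·cmH2O.

3.36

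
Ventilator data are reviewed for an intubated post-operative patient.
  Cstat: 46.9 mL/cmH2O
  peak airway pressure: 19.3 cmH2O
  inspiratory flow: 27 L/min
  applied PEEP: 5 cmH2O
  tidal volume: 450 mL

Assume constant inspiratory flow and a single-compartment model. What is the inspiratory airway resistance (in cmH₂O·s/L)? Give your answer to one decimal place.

10.5

Flow: 27 L/min ÷ 60 = 0.45 L/s.
Equation of motion (constant flow): PIP = Vt/C + R·V̇ + PEEP.
R·V̇ = PIP − Vt/C − PEEP = 19.3 − 450/46.9 − 5 = 19.3 − 9.595 − 5 = 4.705 cmH2O.
R = 4.705 / 0.45 = 10.456 cmH2O·s/L.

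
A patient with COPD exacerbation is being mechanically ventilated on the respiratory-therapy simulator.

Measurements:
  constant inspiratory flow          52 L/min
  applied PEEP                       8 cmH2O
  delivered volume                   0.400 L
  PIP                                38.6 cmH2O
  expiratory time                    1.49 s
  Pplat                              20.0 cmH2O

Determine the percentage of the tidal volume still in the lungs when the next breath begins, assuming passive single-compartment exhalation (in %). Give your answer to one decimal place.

12.5

Flow: 52 L/min ÷ 60 = 0.8667 L/s.
R = (PIP − Pplat)/V̇ = (38.6 − 20.0) / 0.8667 = 18.6/0.8667 = 21.461 cmH2O·s/L.
C = Vt/(Pplat − PEEP) = 400.0 / (20.0 − 8) = 400.0/12.0 = 33.333 mL/cmH2O.
τ = R × C = 21.461 × 0.03333 L/cmH2O = 0.7153 s.
Fraction remaining at end-expiration = e^(−Te/τ) = e^(−1.49/0.7153) = 0.1246 → 12.46%.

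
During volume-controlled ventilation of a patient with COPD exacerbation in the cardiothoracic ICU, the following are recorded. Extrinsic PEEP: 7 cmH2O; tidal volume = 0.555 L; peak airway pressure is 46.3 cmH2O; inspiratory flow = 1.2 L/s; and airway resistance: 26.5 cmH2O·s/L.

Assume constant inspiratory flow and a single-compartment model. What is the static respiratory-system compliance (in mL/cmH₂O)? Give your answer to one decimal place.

Equation of motion (constant flow): PIP = Vt/C + R·V̇ + PEEP.
Vt/C = PIP − R·V̇ − PEEP = 46.3 − 26.5×1.2 − 7 = 46.3 − 31.8 − 7 = 7.5 cmH2O.
C = Vt / 7.5 = 555 / 7.5 = 74.0 mL/cmH2O.

74.0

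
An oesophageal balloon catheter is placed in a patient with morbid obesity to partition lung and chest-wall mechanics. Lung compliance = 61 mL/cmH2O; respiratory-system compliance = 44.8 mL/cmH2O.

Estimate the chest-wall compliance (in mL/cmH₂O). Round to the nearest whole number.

169

1/Ccw = 1/Crs − 1/CL.
1/Ccw = 1/44.8 − 1/61 = 0.005928.
Ccw = 168.69 mL/cmH2O.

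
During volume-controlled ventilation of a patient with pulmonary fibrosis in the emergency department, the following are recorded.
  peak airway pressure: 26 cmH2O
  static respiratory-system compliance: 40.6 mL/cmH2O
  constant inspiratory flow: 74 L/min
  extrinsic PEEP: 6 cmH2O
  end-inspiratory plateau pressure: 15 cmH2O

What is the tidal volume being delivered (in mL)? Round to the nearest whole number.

Vt = Cstat × (Pplat − PEEP) = 40.6 × (15 − 6) = 40.6 × 9.0 = 365.4 mL.

365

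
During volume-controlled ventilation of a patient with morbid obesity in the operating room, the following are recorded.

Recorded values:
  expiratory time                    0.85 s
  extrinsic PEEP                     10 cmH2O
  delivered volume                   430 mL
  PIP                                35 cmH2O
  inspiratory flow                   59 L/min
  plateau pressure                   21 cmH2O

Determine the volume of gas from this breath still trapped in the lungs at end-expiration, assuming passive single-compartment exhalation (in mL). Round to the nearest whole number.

93

Flow: 59 L/min ÷ 60 = 0.9833 L/s.
R = (PIP − Pplat)/V̇ = (35 − 21) / 0.9833 = 14.0/0.9833 = 14.238 cmH2O·s/L.
C = Vt/(Pplat − PEEP) = 430.0 / (21 − 10) = 430.0/11.0 = 39.091 mL/cmH2O.
τ = R × C = 14.238 × 0.03909 L/cmH2O = 0.5566 s.
Fraction remaining = e^(−Te/τ) = e^(−0.85/0.5566) = 0.2172.
Trapped volume = 430.0 × 0.2172 = 93.396 mL.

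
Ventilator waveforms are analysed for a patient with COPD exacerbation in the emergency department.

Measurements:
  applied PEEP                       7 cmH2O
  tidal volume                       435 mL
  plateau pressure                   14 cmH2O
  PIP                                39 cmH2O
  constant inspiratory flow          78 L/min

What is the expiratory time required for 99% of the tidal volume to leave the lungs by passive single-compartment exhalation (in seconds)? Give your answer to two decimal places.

Flow: 78 L/min ÷ 60 = 1.3 L/s.
R = (PIP − Pplat)/V̇ = (39 − 14) / 1.3 = 25.0/1.3 = 19.231 cmH2O·s/L.
C = Vt/(Pplat − PEEP) = 435.0 / (14 − 7) = 435.0/7.0 = 62.143 mL/cmH2O.
τ = R × C = 19.231 × 0.06214 L/cmH2O = 1.195 s.
t = −τ·ln(1 − 0.99) = −1.195·ln(0.01) = 5.503 s.

5.50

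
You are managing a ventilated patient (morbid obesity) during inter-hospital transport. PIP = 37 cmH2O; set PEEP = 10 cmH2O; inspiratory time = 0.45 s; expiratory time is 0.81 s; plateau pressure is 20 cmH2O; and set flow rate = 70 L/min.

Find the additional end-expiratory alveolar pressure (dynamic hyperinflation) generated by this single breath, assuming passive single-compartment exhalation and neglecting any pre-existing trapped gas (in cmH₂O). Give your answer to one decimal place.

3.5

Flow: 70 L/min ÷ 60 = 1.1667 L/s.
Vt = flow × Ti = 1.1667 L/s × 0.45 s × 1000 mL/L = 525.02 mL.
R = (PIP − Pplat)/V̇ = (37 − 20) / 1.1667 = 17.0/1.1667 = 14.571 cmH2O·s/L.
C = Vt/(Pplat − PEEP) = 525.02 / (20 − 10) = 525.02/10.0 = 52.502 mL/cmH2O.
τ = R × C = 14.571 × 0.0525 L/cmH2O = 0.765 s.
Fraction remaining = e^(−Te/τ) = e^(−0.81/0.765) = 0.3469; trapped volume = 525.02 × 0.3469 = 182.13 mL.
Additional alveolar pressure from trapping ≈ V_trapped / C = 182.13 / 52.502 = 3.469 cmH2O.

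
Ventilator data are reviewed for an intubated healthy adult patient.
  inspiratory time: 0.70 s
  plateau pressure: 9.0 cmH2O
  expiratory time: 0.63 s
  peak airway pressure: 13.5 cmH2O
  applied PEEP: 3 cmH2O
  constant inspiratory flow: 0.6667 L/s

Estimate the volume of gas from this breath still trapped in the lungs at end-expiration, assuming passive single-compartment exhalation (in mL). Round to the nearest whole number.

Vt = flow × Ti = 0.6667 L/s × 0.70 s × 1000 mL/L = 466.69 mL.
R = (PIP − Pplat)/V̇ = (13.5 − 9.0) / 0.6667 = 4.5/0.6667 = 6.75 cmH2O·s/L.
C = Vt/(Pplat − PEEP) = 466.69 / (9.0 − 3) = 466.69/6.0 = 77.782 mL/cmH2O.
τ = R × C = 6.75 × 0.07778 L/cmH2O = 0.525 s.
Fraction remaining = e^(−Te/τ) = e^(−0.63/0.525) = 0.3012.
Trapped volume = 466.69 × 0.3012 = 140.57 mL.

141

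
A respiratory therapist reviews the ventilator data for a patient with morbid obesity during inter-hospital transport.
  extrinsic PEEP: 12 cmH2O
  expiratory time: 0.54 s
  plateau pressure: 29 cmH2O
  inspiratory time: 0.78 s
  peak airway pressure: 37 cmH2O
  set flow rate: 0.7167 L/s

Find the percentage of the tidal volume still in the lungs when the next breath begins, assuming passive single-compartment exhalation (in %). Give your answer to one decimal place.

Vt = flow × Ti = 0.7167 L/s × 0.78 s × 1000 mL/L = 559.03 mL.
R = (PIP − Pplat)/V̇ = (37 − 29) / 0.7167 = 8.0/0.7167 = 11.162 cmH2O·s/L.
C = Vt/(Pplat − PEEP) = 559.03 / (29 − 12) = 559.03/17.0 = 32.884 mL/cmH2O.
τ = R × C = 11.162 × 0.03288 L/cmH2O = 0.367 s.
Fraction remaining at end-expiration = e^(−Te/τ) = e^(−0.54/0.367) = 0.2296 → 22.96%.

23.0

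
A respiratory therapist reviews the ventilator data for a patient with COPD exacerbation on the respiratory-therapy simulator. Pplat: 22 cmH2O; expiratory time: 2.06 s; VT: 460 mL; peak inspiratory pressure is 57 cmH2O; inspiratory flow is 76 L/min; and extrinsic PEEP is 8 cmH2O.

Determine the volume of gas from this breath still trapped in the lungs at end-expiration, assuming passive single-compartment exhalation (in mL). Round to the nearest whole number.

Flow: 76 L/min ÷ 60 = 1.2667 L/s.
R = (PIP − Pplat)/V̇ = (57 − 22) / 1.2667 = 35.0/1.2667 = 27.631 cmH2O·s/L.
C = Vt/(Pplat − PEEP) = 460.0 / (22 − 8) = 460.0/14.0 = 32.857 mL/cmH2O.
τ = R × C = 27.631 × 0.03286 L/cmH2O = 0.908 s.
Fraction remaining = e^(−Te/τ) = e^(−2.06/0.908) = 0.1034.
Trapped volume = 460.0 × 0.1034 = 47.564 mL.

48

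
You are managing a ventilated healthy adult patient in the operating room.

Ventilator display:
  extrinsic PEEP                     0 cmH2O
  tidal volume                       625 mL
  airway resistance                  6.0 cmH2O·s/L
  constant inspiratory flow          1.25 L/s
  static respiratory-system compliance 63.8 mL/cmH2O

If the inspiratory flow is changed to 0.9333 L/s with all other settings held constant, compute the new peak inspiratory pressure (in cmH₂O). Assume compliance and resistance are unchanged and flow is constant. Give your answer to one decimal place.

15.4

PIP = Vt/C + R·V̇ + PEEP (constant-flow equation of motion).
Only the resistive term changes: ΔPIP = R × ΔV̇ = 6.0 × (0.9333 − 1.25) = 6.0 × -0.3167 = -1.9 cmH2O.
Original PIP = 625/63.8 + 6.0×1.25 + 0 = 17.296 cmH2O; new PIP = 17.296 + (-1.9) = 15.396 cmH2O.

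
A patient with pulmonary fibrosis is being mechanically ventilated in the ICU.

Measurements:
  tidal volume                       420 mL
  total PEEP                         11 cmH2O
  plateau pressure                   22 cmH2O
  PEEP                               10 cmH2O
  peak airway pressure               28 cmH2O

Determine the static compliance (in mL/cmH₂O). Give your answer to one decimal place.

38.2

End-expiratory occlusion gives total PEEP = 11 cmH2O (intrinsic PEEP = 11 − 10 = 1). Use total PEEP for the elastic gradient.
Cstat = Vt / (Pplat − PEEPtotal) = 420 / (22 − 11) = 420 / 11.0 = 38.182 mL/cmH2O.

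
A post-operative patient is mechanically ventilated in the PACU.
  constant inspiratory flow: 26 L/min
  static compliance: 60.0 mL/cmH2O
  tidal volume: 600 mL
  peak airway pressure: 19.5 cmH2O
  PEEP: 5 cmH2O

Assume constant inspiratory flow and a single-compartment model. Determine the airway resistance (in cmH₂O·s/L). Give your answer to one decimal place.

Flow: 26 L/min ÷ 60 = 0.4333 L/s.
Equation of motion (constant flow): PIP = Vt/C + R·V̇ + PEEP.
R·V̇ = PIP − Vt/C − PEEP = 19.5 − 600/60.0 − 5 = 19.5 − 10.0 − 5 = 4.5 cmH2O.
R = 4.5 / 0.4333 = 10.385 cmH2O·s/L.

10.4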